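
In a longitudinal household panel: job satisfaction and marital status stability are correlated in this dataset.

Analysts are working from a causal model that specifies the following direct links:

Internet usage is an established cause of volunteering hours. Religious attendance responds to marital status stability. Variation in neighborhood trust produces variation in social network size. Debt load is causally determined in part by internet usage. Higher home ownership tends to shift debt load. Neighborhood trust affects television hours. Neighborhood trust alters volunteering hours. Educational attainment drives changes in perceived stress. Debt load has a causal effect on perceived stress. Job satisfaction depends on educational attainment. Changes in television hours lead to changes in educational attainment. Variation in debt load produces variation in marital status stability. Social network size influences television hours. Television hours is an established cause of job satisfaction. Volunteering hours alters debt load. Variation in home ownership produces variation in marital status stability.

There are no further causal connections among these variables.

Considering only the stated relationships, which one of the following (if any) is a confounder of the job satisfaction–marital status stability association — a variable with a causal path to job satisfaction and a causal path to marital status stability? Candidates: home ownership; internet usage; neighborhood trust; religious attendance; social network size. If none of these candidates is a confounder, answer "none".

neighborhood trust

Neighborhood trust causes job satisfaction (neighborhood trust → television hours → job satisfaction) and also causes marital status stability (neighborhood trust → volunteering hours → debt load → marital status stability); it is a common cause of both.
Each of the other candidates lacks a causal path to at least one of job satisfaction and marital status stability, so they do not confound the relationship.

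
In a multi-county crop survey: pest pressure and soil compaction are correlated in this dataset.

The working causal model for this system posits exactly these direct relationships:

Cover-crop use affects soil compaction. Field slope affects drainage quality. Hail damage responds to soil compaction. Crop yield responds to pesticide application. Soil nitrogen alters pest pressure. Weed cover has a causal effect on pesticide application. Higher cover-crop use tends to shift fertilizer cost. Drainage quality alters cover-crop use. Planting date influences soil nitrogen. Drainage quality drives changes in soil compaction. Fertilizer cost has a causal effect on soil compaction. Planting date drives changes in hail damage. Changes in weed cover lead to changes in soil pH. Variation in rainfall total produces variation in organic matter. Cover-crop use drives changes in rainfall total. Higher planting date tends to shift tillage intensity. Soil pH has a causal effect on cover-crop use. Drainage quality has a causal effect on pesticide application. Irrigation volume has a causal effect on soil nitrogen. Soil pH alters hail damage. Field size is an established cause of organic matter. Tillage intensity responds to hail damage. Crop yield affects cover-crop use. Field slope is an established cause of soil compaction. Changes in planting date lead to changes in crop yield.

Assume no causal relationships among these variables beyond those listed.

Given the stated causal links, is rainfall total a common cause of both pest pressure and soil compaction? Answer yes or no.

Rainfall total has no stated causal path to either pest pressure or soil compaction. A confounder must cause both variables, so rainfall total does not qualify.

no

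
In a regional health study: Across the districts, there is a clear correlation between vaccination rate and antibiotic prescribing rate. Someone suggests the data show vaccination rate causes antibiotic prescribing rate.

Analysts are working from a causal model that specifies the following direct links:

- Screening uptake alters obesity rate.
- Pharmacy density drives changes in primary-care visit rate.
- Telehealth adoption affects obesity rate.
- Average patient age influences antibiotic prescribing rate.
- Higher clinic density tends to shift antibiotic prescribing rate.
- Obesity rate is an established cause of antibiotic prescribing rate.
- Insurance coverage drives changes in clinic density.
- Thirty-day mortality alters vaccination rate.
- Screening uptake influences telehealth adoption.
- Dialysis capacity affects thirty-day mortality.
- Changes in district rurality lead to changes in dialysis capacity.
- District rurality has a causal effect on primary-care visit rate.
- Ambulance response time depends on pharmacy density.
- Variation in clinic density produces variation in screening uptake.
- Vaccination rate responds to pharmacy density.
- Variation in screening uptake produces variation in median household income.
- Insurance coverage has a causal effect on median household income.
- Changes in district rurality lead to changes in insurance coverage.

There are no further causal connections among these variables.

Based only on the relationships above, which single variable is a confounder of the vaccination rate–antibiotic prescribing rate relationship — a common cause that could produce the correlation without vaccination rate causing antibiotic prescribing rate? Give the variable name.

district rurality

District rurality has a causal path to vaccination rate (district rurality → dialysis capacity → thirty-day mortality → vaccination rate) and a separate causal path to antibiotic prescribing rate (district rurality → insurance coverage → clinic density → antibiotic prescribing rate), so it is a common cause of both.
No stated relationship gives vaccination rate a causal route to antibiotic prescribing rate, so the correlation is explained by the shared upstream cause rather than a direct effect.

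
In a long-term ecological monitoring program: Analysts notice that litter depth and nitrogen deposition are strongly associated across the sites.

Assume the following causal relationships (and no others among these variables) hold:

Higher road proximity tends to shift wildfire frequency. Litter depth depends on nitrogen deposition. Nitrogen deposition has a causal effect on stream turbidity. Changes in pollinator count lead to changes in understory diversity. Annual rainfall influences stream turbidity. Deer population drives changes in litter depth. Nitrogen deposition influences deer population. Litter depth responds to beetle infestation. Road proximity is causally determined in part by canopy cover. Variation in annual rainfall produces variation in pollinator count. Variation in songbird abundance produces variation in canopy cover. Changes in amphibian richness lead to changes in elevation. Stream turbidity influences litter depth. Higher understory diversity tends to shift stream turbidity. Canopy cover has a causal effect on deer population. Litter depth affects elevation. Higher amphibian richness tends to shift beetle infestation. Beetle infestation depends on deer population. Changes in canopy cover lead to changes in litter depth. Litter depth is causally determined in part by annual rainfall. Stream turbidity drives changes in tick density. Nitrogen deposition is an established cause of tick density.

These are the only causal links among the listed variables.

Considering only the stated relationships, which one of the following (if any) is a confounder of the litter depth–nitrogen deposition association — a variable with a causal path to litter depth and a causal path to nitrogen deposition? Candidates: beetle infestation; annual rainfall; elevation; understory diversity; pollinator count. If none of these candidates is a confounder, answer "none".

None of the listed candidates has causal paths to both litter depth and nitrogen deposition in the stated relationships, so none is a common cause.

none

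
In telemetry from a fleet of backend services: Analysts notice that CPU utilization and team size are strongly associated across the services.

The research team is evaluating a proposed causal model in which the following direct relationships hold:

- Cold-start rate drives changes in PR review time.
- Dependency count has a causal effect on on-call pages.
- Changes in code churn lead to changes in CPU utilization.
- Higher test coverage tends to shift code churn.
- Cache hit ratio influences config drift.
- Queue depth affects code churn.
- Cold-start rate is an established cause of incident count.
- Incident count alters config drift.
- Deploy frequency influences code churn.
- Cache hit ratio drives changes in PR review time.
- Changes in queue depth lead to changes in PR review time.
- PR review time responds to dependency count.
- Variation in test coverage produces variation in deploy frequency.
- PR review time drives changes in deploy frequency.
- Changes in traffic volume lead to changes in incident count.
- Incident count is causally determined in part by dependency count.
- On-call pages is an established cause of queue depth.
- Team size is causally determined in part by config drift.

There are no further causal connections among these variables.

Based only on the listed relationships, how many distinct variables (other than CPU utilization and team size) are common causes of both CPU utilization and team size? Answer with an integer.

3

The common causes are: cache hit ratio (to CPU utilization via cache hit ratio → PR review time → deploy frequency → code churn → CPU utilization; to team size via cache hit ratio → config drift → team size); cold-start rate (to CPU utilization via cold-start rate → PR review time → deploy frequency → code churn → CPU utilization; to team size via cold-start rate → incident count → config drift → team size); dependency count (to CPU utilization via dependency count → PR review time → deploy frequency → code churn → CPU utilization; to team size via dependency count → incident count → config drift → team size).
Every other variable lacks a causal path to at least one of CPU utilization and team size.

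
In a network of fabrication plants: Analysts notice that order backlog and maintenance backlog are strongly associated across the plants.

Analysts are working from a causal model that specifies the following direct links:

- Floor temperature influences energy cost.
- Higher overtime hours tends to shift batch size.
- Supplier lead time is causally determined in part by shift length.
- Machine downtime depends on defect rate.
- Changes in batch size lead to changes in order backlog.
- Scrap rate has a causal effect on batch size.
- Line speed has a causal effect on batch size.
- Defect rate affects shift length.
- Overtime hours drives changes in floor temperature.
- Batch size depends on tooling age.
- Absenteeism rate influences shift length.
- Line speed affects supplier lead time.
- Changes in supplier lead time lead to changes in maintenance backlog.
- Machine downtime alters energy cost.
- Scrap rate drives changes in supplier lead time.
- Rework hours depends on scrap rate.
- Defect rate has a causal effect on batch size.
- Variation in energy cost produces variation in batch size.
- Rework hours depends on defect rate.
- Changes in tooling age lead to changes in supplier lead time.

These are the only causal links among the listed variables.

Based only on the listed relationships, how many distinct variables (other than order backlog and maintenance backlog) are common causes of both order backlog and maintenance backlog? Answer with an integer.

4

The common causes are: defect rate (to order backlog via defect rate → batch size → order backlog; to maintenance backlog via defect rate → shift length → supplier lead time → maintenance backlog); line speed (to order backlog via line speed → batch size → order backlog; to maintenance backlog via line speed → supplier lead time → maintenance backlog); scrap rate (to order backlog via scrap rate → batch size → order backlog; to maintenance backlog via scrap rate → supplier lead time → maintenance backlog); tooling age (to order backlog via tooling age → batch size → order backlog; to maintenance backlog via tooling age → supplier lead time → maintenance backlog).
Every other variable lacks a causal path to at least one of order backlog and maintenance backlog.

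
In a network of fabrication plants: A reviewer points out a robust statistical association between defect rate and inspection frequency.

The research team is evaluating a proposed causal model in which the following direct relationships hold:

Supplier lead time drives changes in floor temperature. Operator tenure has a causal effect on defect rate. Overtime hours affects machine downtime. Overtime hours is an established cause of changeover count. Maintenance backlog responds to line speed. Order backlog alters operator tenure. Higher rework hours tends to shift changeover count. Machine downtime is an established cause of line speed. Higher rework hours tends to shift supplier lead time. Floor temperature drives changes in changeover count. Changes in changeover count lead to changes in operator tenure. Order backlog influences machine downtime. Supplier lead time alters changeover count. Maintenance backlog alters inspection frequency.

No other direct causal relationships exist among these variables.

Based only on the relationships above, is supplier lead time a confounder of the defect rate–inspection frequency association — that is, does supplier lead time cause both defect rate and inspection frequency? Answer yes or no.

no

Supplier lead time has no stated causal path to inspection frequency. A confounder must cause both variables, so supplier lead time does not qualify.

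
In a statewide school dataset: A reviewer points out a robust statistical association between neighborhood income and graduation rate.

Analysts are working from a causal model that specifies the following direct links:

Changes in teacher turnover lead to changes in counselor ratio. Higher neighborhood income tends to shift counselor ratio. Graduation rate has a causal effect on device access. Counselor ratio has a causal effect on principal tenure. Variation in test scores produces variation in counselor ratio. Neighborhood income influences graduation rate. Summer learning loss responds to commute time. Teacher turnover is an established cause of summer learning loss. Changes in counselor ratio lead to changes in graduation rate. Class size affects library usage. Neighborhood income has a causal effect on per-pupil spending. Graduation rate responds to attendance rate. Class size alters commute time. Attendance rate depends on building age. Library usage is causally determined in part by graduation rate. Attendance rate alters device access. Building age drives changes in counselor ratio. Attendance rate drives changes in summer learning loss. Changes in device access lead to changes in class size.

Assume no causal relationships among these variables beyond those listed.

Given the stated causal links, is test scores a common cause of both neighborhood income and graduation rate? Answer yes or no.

no

Test scores has no stated causal path to neighborhood income. A confounder must cause both variables, so test scores does not qualify.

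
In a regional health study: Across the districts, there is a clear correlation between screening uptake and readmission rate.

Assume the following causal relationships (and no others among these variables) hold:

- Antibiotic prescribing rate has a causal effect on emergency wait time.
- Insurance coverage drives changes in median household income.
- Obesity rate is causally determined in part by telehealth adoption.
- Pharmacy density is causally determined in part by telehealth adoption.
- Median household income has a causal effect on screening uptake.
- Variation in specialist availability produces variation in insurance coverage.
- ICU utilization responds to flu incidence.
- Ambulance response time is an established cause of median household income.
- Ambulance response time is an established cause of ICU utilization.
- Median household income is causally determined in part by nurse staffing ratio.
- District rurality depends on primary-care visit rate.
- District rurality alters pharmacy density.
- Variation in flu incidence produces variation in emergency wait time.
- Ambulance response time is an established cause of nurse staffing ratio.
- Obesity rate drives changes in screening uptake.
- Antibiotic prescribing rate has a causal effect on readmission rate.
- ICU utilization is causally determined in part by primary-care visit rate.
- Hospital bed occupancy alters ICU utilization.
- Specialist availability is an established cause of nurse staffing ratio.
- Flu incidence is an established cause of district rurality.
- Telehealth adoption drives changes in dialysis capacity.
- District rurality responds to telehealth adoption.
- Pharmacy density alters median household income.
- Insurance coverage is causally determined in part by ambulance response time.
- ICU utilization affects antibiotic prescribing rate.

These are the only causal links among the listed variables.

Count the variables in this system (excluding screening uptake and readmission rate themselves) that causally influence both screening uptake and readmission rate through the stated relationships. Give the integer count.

The common causes are: ambulance response time (to screening uptake via ambulance response time → median household income → screening uptake; to readmission rate via ambulance response time → ICU utilization → antibiotic prescribing rate → readmission rate); flu incidence (to screening uptake via flu incidence → district rurality → pharmacy density → median household income → screening uptake; to readmission rate via flu incidence → ICU utilization → antibiotic prescribing rate → readmission rate); primary-care visit rate (to screening uptake via primary-care visit rate → district rurality → pharmacy density → median household income → screening uptake; to readmission rate via primary-care visit rate → ICU utilization → antibiotic prescribing rate → readmission rate).
Every other variable lacks a causal path to at least one of screening uptake and readmission rate.

3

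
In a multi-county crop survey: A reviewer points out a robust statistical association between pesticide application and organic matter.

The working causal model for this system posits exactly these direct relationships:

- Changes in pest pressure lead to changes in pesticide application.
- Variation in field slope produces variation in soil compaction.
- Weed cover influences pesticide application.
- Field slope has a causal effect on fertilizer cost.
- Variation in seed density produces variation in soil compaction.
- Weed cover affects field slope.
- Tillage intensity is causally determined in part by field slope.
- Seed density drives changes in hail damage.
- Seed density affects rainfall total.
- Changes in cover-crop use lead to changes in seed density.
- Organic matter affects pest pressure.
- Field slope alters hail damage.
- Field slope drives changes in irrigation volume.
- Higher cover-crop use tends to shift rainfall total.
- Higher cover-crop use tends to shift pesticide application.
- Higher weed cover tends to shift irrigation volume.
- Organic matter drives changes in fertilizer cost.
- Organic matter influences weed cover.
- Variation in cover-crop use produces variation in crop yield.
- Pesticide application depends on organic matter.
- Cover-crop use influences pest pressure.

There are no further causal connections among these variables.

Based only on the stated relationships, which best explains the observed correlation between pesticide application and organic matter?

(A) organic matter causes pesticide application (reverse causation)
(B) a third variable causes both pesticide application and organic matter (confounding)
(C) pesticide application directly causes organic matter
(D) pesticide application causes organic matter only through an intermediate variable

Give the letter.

A

The stated link runs organic matter → pesticide application; pesticide application has no causal path to organic matter. No variable causes both, so confounding is ruled out. The correlation reflects reverse causation.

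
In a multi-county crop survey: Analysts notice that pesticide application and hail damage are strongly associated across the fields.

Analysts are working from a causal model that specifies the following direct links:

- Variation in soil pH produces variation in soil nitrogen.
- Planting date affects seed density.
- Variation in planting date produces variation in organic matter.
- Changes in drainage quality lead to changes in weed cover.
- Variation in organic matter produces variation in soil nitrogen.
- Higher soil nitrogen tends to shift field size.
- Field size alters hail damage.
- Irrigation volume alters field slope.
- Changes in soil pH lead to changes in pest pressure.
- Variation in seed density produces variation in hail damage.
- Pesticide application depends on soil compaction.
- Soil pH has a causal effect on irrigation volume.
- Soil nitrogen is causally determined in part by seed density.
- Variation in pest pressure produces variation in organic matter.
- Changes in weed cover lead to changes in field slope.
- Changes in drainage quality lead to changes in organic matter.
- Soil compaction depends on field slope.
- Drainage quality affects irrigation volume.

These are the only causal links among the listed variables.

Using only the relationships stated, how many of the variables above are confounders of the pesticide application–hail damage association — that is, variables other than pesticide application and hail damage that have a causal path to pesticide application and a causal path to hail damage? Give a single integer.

2

The common causes are: drainage quality (to pesticide application via drainage quality → irrigation volume → field slope → soil compaction → pesticide application; to hail damage via drainage quality → organic matter → soil nitrogen → field size → hail damage); soil pH (to pesticide application via soil pH → irrigation volume → field slope → soil compaction → pesticide application; to hail damage via soil pH → soil nitrogen → field size → hail damage).
Every other variable lacks a causal path to at least one of pesticide application and hail damage.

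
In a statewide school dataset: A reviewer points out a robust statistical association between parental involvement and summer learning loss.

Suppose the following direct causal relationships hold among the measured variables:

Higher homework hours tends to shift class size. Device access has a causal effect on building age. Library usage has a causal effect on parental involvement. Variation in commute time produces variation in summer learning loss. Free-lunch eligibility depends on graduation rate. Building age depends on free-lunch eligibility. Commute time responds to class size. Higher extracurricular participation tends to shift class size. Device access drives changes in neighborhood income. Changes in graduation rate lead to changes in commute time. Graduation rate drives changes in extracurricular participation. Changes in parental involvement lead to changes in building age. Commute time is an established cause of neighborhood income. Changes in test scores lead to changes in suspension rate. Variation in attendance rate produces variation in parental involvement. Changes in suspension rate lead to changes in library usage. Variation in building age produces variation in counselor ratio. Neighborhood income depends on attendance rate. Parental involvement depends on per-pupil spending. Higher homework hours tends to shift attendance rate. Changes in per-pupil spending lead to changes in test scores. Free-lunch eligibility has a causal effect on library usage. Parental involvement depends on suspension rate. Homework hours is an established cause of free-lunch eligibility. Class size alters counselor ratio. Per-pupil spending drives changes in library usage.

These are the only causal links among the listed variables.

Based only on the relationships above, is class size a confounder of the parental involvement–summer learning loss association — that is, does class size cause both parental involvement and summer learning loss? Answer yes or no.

no

Class size has no stated causal path to parental involvement. A confounder must cause both variables, so class size does not qualify.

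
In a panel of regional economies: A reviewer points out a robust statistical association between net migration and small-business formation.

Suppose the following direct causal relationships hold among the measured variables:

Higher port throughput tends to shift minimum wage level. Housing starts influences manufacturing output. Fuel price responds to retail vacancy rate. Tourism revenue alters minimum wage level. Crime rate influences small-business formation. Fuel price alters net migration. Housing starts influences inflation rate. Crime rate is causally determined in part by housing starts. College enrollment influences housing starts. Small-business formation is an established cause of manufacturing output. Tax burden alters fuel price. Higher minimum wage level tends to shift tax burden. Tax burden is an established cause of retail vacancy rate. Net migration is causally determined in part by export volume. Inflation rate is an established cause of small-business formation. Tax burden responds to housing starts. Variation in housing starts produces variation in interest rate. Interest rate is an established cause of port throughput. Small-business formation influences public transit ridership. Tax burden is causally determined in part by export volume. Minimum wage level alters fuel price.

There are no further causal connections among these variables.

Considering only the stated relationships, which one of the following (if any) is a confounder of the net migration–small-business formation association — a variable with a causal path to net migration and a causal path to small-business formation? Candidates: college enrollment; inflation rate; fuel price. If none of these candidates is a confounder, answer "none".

College enrollment causes net migration (college enrollment → housing starts → tax burden → fuel price → net migration) and also causes small-business formation (college enrollment → housing starts → inflation rate → small-business formation); it is a common cause of both.
Each of the other candidates lacks a causal path to at least one of net migration and small-business formation, so they do not confound the relationship.

college enrollment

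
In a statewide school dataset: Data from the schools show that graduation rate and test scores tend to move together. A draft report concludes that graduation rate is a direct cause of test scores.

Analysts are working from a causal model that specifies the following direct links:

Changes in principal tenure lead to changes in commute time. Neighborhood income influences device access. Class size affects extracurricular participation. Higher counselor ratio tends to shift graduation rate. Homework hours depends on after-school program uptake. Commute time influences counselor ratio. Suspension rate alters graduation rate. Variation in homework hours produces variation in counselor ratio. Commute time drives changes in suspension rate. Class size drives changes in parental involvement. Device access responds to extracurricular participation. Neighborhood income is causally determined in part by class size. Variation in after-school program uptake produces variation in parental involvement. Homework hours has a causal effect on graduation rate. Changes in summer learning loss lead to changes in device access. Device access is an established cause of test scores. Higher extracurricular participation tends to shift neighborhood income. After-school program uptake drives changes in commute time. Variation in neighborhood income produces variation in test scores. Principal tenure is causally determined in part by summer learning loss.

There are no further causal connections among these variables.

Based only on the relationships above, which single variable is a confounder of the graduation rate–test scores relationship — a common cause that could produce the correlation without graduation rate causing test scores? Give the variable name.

Summer learning loss has a causal path to graduation rate (summer learning loss → principal tenure → commute time → counselor ratio → graduation rate) and a separate causal path to test scores (summer learning loss → device access → test scores), so it is a common cause of both.
No stated relationship gives graduation rate a causal route to test scores, so the correlation is explained by the shared upstream cause rather than a direct effect.

summer learning loss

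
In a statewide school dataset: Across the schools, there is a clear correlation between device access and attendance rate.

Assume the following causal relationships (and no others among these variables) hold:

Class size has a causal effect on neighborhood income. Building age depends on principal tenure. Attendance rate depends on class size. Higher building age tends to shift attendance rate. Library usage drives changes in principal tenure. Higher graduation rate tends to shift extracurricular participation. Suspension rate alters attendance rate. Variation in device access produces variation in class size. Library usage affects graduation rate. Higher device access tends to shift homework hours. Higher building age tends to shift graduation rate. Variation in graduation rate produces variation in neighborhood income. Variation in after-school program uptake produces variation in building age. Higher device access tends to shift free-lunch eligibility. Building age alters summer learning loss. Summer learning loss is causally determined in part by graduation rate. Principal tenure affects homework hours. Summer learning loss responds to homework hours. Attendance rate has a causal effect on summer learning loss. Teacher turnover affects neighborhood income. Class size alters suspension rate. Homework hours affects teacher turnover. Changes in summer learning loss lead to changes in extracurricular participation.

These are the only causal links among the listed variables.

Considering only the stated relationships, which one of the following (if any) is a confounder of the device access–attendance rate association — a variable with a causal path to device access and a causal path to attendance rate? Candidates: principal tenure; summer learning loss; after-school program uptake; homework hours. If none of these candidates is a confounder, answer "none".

None of the listed candidates has causal paths to both device access and attendance rate in the stated relationships, so none is a common cause.

none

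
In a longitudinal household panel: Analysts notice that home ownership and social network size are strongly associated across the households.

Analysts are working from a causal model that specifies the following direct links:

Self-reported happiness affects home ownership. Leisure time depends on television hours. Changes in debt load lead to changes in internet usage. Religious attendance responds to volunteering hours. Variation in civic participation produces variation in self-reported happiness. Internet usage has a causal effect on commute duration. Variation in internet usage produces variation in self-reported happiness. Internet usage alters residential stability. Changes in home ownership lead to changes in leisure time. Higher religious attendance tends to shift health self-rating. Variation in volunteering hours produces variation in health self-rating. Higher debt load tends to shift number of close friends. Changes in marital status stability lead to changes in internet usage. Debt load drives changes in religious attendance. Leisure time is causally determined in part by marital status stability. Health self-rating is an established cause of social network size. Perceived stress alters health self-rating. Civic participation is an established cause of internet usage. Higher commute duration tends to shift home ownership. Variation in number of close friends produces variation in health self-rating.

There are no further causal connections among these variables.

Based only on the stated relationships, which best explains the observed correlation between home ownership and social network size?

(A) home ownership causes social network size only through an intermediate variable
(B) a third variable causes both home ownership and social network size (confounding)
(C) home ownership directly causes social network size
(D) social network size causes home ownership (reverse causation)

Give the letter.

B

Debt load causes home ownership (debt load → internet usage → self-reported happiness → home ownership) and social network size (debt load → number of close friends → health self-rating → social network size) — a common cause creating the correlation.
There is no stated path from home ownership to social network size or from social network size to home ownership, so neither direct nor reverse causation applies.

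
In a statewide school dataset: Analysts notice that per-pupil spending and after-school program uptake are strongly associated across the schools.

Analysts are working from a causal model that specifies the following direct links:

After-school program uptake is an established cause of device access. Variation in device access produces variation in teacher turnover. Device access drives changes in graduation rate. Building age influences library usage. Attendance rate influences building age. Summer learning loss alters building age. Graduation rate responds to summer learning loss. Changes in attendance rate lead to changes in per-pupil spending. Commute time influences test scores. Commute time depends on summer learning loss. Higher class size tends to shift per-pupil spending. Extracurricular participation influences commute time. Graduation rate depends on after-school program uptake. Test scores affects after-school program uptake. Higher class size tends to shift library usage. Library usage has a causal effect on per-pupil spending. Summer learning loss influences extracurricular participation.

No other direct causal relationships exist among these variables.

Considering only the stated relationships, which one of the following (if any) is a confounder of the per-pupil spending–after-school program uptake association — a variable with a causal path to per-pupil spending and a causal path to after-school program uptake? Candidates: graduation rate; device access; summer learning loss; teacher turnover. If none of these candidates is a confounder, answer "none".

Summer learning loss causes per-pupil spending (summer learning loss → building age → library usage → per-pupil spending) and also causes after-school program uptake (summer learning loss → commute time → test scores → after-school program uptake); it is a common cause of both.
Each of the other candidates lacks a causal path to at least one of per-pupil spending and after-school program uptake, so they do not confound the relationship.

summer learning loss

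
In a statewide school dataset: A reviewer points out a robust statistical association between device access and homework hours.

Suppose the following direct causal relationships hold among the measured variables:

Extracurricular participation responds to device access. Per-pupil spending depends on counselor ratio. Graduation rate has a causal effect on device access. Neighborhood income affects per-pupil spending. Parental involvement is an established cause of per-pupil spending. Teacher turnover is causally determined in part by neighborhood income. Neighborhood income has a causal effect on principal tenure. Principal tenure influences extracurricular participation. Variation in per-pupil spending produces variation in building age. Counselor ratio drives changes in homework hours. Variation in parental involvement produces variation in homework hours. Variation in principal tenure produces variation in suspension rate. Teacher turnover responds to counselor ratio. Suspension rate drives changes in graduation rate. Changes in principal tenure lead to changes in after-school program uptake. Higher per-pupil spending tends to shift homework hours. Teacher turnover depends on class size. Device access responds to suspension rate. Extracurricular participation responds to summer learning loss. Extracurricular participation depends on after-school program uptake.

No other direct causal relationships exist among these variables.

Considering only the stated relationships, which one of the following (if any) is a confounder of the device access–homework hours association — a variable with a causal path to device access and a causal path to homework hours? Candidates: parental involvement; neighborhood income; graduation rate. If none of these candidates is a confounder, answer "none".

neighborhood income

Neighborhood income causes device access (neighborhood income → principal tenure → suspension rate → device access) and also causes homework hours (neighborhood income → per-pupil spending → homework hours); it is a common cause of both.
Each of the other candidates lacks a causal path to at least one of device access and homework hours, so they do not confound the relationship.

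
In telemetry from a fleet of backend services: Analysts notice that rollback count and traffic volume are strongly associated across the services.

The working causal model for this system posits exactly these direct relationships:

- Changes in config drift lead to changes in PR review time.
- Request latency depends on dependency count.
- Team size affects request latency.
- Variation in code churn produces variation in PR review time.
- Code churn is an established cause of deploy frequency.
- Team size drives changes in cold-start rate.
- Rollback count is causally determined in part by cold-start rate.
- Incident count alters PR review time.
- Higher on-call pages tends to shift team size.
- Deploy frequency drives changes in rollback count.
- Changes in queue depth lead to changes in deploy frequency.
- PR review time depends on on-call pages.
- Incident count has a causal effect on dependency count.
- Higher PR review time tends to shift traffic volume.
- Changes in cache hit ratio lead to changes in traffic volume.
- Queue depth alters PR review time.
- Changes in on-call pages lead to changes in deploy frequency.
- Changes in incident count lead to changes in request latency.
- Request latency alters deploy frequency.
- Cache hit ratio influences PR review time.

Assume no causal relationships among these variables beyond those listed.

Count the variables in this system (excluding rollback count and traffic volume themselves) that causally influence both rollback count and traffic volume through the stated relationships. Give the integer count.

The common causes are: code churn (to rollback count via code churn → deploy frequency → rollback count; to traffic volume via code churn → PR review time → traffic volume); incident count (to rollback count via incident count → request latency → deploy frequency → rollback count; to traffic volume via incident count → PR review time → traffic volume); on-call pages (to rollback count via on-call pages → deploy frequency → rollback count; to traffic volume via on-call pages → PR review time → traffic volume); queue depth (to rollback count via queue depth → deploy frequency → rollback count; to traffic volume via queue depth → PR review time → traffic volume).
Every other variable lacks a causal path to at least one of rollback count and traffic volume.

4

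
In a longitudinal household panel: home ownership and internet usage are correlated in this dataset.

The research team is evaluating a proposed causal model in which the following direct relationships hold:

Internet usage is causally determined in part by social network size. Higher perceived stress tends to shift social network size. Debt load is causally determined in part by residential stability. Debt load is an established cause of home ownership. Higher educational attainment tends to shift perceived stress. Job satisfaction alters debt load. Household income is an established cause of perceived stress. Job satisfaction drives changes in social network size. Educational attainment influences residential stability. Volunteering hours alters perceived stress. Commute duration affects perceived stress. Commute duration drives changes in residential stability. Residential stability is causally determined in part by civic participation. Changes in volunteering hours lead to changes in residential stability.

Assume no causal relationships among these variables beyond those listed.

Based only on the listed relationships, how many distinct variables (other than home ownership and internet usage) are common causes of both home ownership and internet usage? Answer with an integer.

4

The common causes are: commute duration (to home ownership via commute duration → residential stability → debt load → home ownership; to internet usage via commute duration → perceived stress → social network size → internet usage); educational attainment (to home ownership via educational attainment → residential stability → debt load → home ownership; to internet usage via educational attainment → perceived stress → social network size → internet usage); job satisfaction (to home ownership via job satisfaction → debt load → home ownership; to internet usage via job satisfaction → social network size → internet usage); volunteering hours (to home ownership via volunteering hours → residential stability → debt load → home ownership; to internet usage via volunteering hours → perceived stress → social network size → internet usage).
Every other variable lacks a causal path to at least one of home ownership and internet usage.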